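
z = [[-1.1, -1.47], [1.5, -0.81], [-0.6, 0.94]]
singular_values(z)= [1.98, 1.89]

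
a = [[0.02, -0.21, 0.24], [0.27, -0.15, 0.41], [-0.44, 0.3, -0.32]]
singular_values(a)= [0.83, 0.2, 0.13]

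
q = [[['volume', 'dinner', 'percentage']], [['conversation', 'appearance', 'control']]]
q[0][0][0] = 'volume'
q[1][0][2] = 'control'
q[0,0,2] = 'percentage'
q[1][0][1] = 'appearance'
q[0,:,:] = [['volume', 'dinner', 'percentage']]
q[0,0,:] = ['volume', 'dinner', 'percentage']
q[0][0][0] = 'volume'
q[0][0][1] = 'dinner'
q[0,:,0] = ['volume']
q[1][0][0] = 'conversation'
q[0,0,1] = 'dinner'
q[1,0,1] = 'appearance'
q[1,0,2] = 'control'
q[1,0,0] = 'conversation'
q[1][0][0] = 'conversation'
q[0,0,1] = 'dinner'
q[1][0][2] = 'control'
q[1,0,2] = 'control'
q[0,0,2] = 'percentage'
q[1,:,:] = [['conversation', 'appearance', 'control']]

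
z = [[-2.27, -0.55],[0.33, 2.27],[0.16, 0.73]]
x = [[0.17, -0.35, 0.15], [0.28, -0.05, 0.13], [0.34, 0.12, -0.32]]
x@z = [[-0.48, -0.78], [-0.63, -0.17], [-0.78, -0.15]]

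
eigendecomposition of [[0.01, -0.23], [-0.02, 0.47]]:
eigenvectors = [[-1.00, 0.44], [-0.04, -0.90]]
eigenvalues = [0.0, 0.48]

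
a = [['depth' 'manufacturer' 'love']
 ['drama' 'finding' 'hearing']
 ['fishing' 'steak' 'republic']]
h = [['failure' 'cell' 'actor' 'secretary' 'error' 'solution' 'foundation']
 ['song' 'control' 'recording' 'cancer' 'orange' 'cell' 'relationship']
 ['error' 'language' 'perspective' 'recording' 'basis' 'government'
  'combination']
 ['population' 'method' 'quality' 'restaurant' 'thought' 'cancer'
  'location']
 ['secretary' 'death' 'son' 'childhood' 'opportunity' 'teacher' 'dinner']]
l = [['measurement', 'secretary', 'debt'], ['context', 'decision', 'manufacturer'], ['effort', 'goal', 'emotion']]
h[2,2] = 'perspective'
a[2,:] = ['fishing', 'steak', 'republic']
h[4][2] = 'son'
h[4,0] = 'secretary'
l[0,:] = ['measurement', 'secretary', 'debt']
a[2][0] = 'fishing'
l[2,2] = 'emotion'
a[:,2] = ['love', 'hearing', 'republic']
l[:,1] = ['secretary', 'decision', 'goal']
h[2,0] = 'error'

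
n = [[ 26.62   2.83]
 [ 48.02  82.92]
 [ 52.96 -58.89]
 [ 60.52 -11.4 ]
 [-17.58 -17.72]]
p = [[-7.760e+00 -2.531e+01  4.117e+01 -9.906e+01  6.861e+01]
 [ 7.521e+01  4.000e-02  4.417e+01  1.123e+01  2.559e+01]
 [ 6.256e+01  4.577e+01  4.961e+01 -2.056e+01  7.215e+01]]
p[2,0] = 62.56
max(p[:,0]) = 75.21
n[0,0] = 26.62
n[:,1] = [2.83, 82.92, -58.89, -11.4, -17.72]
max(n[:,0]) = 60.52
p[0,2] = 41.17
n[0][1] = 2.83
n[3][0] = 60.52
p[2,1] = 45.77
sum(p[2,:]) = 209.53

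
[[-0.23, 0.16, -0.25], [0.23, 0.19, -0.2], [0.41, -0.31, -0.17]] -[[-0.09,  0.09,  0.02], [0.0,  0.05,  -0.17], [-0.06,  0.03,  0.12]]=[[-0.14, 0.07, -0.27],[0.23, 0.14, -0.03],[0.47, -0.34, -0.29]]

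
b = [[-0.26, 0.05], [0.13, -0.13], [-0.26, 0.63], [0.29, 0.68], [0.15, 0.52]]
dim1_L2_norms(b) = [0.26, 0.18, 0.68, 0.74, 0.54]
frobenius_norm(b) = 1.19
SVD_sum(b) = [[0.00, 0.03], [-0.01, -0.12], [0.05, 0.60], [0.06, 0.70], [0.05, 0.53]] + [[-0.26,0.02], [0.14,-0.01], [-0.31,0.03], [0.23,-0.02], [0.10,-0.01]]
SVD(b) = [[0.02,0.53], [-0.11,-0.28], [0.56,0.63], [0.65,-0.45], [0.49,-0.2]] @ diag([1.0754061446944492, 0.5012999341246931]) @ [[0.09, 1.0], [-1.0, 0.09]]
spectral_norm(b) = 1.08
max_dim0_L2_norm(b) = 1.07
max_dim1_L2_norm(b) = 0.74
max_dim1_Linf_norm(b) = 0.68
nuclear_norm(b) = 1.58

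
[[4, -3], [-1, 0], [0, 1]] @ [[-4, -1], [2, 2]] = [[-22, -10], [4, 1], [2, 2]]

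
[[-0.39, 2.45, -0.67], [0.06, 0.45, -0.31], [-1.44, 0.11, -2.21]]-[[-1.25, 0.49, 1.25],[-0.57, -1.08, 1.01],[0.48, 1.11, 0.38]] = [[0.86, 1.96, -1.92], [0.63, 1.53, -1.32], [-1.92, -1.00, -2.59]]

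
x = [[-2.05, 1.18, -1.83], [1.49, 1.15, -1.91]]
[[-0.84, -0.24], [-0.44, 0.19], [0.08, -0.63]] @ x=[[1.36, -1.27, 2.0], [1.19, -0.3, 0.44], [-1.10, -0.63, 1.06]]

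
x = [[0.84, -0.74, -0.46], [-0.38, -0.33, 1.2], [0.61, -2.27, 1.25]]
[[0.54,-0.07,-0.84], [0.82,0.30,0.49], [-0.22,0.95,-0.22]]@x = [[-0.03, 1.53, -1.38], [0.87, -1.82, 0.6], [-0.68, 0.35, 0.97]]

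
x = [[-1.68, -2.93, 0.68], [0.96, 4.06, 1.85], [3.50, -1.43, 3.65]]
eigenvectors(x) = [[(0.86+0j), -0.14-0.25j, -0.14+0.25j],[0.02+0.00j, (-0.11+0.61j), (-0.11-0.61j)],[(-0.51+0j), (-0.73+0j), -0.73-0.00j]]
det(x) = -48.64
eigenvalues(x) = [(-2.15+0j), (4.09+2.41j), (4.09-2.41j)]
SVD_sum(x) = [[-1.37, -1.18, -1.28], [2.37, 2.05, 2.21], [2.16, 1.87, 2.02]] + [[0.68, -1.89, 1.03], [-0.69, 1.9, -1.03], [1.18, -3.28, 1.78]] + [[-1.0, 0.15, 0.93], [-0.72, 0.10, 0.67], [0.16, -0.02, -0.15]]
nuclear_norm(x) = 12.40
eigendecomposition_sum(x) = [[-1.86-0.00j,(-0.77+0j),0.46-0.00j], [-0.04-0.00j,(-0.02+0j),(0.01-0j)], [1.11+0.00j,(0.46-0j),-0.28+0.00j]] + [[0.09+0.49j, (-1.08+0.16j), 0.11+0.82j], [0.50-0.94j, 2.04+1.18j, 0.92-1.53j], [(1.19+0.39j), -0.95+2.60j, (1.96+0.75j)]] + [[0.09-0.49j, (-1.08-0.16j), (0.11-0.82j)], [(0.5+0.94j), (2.04-1.18j), 0.92+1.53j], [(1.19-0.39j), -0.95-2.60j, (1.96-0.75j)]]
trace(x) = 6.03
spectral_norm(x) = 5.64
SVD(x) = [[0.39, 0.45, -0.8], [-0.68, -0.45, -0.58], [-0.62, 0.77, 0.13]] @ diag([5.642124307911777, 5.057183598922323, 1.7047367365262218]) @ [[-0.62,-0.54,-0.58], [0.3,-0.84,0.45], [0.73,-0.11,-0.68]]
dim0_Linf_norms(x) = [3.5, 4.06, 3.65]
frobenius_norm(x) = 7.77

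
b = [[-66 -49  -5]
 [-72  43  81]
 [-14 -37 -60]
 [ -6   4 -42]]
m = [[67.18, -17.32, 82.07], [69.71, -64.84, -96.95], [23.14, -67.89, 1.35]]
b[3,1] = 4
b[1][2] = 81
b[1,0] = -72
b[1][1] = 43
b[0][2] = -5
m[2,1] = -67.89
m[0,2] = 82.07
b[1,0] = -72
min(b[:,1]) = -49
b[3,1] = 4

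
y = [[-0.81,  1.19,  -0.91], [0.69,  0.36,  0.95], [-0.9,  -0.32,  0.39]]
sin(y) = [[-0.33, 0.86, -0.67], [0.51, 0.53, 0.69], [-0.65, -0.23, 0.55]]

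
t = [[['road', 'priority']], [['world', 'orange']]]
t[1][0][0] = 'world'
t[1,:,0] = ['world']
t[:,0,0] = ['road', 'world']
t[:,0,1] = ['priority', 'orange']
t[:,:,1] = [['priority'], ['orange']]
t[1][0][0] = 'world'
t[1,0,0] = 'world'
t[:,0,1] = ['priority', 'orange']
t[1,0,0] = 'world'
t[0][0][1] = 'priority'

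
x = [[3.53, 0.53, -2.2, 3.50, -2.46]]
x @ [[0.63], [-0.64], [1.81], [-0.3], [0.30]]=[[-3.89]]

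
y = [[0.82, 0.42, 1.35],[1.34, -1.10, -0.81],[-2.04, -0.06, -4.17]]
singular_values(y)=[4.91, 1.91, 0.39]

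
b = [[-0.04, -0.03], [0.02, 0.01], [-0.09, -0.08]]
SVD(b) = [[-0.38, 0.48], [0.16, -0.81], [-0.91, -0.34]] @ diag([0.1321185621658057, 0.00668472372204914]) @ [[0.76, 0.65], [-0.65, 0.76]]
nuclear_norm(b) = 0.14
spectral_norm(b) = 0.13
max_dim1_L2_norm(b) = 0.12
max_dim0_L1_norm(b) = 0.15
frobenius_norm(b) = 0.13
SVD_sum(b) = [[-0.04, -0.03],[0.02, 0.01],[-0.09, -0.08]] + [[-0.0,0.0],[0.00,-0.0],[0.0,-0.0]]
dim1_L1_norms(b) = [0.07, 0.03, 0.17]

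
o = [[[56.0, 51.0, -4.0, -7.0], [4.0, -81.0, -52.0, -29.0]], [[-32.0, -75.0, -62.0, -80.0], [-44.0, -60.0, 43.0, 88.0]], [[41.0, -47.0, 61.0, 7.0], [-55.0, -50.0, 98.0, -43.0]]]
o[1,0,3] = -80.0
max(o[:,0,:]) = 61.0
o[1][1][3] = 88.0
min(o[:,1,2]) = -52.0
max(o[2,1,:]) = 98.0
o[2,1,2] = 98.0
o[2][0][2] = 61.0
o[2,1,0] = -55.0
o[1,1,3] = 88.0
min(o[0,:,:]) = -81.0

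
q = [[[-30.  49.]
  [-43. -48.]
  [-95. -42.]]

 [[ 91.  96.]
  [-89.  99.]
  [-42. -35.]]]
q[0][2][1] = -42.0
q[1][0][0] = 91.0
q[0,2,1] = -42.0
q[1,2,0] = -42.0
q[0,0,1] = 49.0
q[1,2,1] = -35.0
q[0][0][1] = 49.0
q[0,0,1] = 49.0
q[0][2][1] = -42.0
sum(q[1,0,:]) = 187.0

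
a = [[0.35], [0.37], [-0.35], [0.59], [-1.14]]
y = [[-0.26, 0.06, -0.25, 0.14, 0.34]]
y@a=[[-0.29]]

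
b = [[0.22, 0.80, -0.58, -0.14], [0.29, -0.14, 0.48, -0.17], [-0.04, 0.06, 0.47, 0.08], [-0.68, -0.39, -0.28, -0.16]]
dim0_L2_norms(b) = [0.77, 0.9, 0.93, 0.28]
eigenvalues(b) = [(-0.44+0.18j), (-0.44-0.18j), (0.75+0j), (0.52+0j)]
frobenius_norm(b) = 1.54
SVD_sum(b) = [[0.28,  0.76,  -0.61,  -0.05], [-0.08,  -0.23,  0.18,  0.01], [-0.07,  -0.19,  0.15,  0.01], [-0.08,  -0.23,  0.18,  0.01]] + [[-0.01,-0.00,-0.01,-0.00], [0.33,0.12,0.30,0.04], [0.21,0.08,0.19,0.02], [-0.55,-0.21,-0.50,-0.06]] + [[-0.02, 0.02, 0.02, 0.01],[0.08, -0.07, -0.05, -0.05],[-0.17, 0.16, 0.11, 0.1],[-0.02, 0.02, 0.01, 0.01]] + [[-0.02, 0.02, 0.03, -0.1], [-0.04, 0.04, 0.05, -0.18], [-0.01, 0.01, 0.01, -0.05], [-0.03, 0.03, 0.03, -0.12]]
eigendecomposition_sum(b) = [[-0.10+0.06j, (0.2+0.19j), (-0.16-0.05j), 0.01+0.16j], [0.05-0.07j, (-0.19-0.06j), 0.11-0.02j, -0.06-0.10j], [0.01j, 0.02-0.02j, (-0.01+0.01j), 0.02+0.00j], [(-0.15-0.04j), 0.01+0.37j, (-0.11-0.19j), (-0.14+0.17j)]] + [[(-0.1-0.06j), 0.20-0.19j, (-0.16+0.05j), 0.01-0.16j], [0.05+0.07j, -0.19+0.06j, (0.11+0.02j), (-0.06+0.1j)], [-0.01j, 0.02+0.02j, (-0.01-0.01j), (0.02-0j)], [(-0.15+0.04j), 0.01-0.37j, (-0.11+0.19j), (-0.14-0.17j)]] + [[(0.48-0j), (0.5-0j), (0.03-0j), -0.16-0.00j], [(0.15-0j), 0.16-0.00j, 0.01-0.00j, -0.05-0.00j], [-0.14+0.00j, (-0.15+0j), -0.01+0.00j, 0.05+0.00j], [(-0.38+0j), (-0.39+0j), -0.03+0.00j, (0.13+0j)]] + [[-0.06+0.00j,(-0.1+0j),(-0.3+0j),0.00+0.00j], [(0.05-0j),0.08-0.00j,0.24-0.00j,(-0-0j)], [0.09-0.00j,0.16-0.00j,(0.5-0j),(-0-0j)], [(-0.01+0j),(-0.01+0j),-0.04+0.00j,0j]]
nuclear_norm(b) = 2.66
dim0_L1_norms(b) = [1.23, 1.39, 1.81, 0.55]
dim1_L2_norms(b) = [1.02, 0.6, 0.48, 0.85]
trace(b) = 0.39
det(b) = 0.09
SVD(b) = [[-0.90, 0.02, -0.13, 0.42], [0.27, -0.49, 0.41, 0.72], [0.22, -0.31, -0.9, 0.22], [0.27, 0.82, -0.09, 0.5]] @ diag([1.130901248851461, 0.9566850163536396, 0.30825677412819763, 0.2630473456142788]) @ [[-0.27, -0.75, 0.60, 0.05],[-0.71, -0.27, -0.65, -0.08],[0.62, -0.57, -0.40, -0.35],[-0.19, 0.2, 0.24, -0.93]]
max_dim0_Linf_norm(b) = 0.8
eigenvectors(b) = [[-0.39+0.38j, -0.39-0.38j, (-0.74+0j), -0.48+0.00j], [(0.13-0.37j), (0.13+0.37j), (-0.23+0j), 0.38+0.00j], [(0.03+0.05j), 0.03-0.05j, 0.22+0.00j, (0.79+0j)], [-0.74+0.00j, (-0.74-0j), 0.59+0.00j, (-0.07+0j)]]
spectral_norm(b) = 1.13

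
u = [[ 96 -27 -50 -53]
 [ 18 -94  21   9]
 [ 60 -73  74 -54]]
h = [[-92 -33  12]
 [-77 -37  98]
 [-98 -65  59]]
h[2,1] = -65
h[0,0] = -92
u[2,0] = 60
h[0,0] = -92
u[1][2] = 21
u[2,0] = 60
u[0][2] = -50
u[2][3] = -54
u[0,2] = -50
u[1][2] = 21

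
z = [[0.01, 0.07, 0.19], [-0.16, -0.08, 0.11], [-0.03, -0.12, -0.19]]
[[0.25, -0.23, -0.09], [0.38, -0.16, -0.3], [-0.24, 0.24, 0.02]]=z @ [[-1.87, 0.51, 0.85], [0.63, -0.49, 0.94], [1.17, -1.04, -0.85]]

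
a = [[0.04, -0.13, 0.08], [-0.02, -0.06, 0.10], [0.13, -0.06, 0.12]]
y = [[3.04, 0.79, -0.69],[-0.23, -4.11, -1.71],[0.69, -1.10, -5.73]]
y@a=[[0.02,-0.40,0.24],[-0.15,0.38,-0.63],[-0.7,0.32,-0.74]]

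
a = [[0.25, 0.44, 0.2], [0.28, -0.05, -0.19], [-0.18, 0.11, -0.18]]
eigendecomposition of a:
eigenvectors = [[0.85+0.00j,0.09-0.48j,(0.09+0.48j)], [0.51+0.00j,-0.15+0.56j,(-0.15-0.56j)], [(-0.15+0j),(0.65+0j),0.65-0.00j]]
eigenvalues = [(0.48+0j), (-0.23+0.23j), (-0.23-0.23j)]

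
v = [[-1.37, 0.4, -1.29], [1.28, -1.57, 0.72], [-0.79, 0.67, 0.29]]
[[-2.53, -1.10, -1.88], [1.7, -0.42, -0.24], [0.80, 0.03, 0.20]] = v @ [[-0.49,0.99,1.18], [-0.40,1.15,1.41], [2.36,0.16,0.64]]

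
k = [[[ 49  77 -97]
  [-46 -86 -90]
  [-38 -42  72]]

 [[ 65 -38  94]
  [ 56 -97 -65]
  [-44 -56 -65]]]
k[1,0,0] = 65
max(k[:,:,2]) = 94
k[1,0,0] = 65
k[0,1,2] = -90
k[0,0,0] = 49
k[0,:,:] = [[49, 77, -97], [-46, -86, -90], [-38, -42, 72]]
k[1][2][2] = -65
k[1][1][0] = 56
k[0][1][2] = -90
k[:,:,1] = [[77, -86, -42], [-38, -97, -56]]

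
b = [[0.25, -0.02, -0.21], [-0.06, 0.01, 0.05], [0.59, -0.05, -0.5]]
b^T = [[0.25, -0.06, 0.59], [-0.02, 0.01, -0.05], [-0.21, 0.05, -0.50]]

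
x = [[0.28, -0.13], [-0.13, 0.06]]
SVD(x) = [[-0.91, 0.42], [0.42, 0.91]] @ diag([0.34029386365926406, 0.00029386365926401464]) @ [[-0.91, 0.42],[-0.42, -0.91]]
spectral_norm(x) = 0.34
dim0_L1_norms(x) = [0.41, 0.19]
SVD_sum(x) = [[0.28,  -0.13],[-0.13,  0.06]] + [[-0.0, -0.0],[-0.0, -0.0]]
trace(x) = 0.34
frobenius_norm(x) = 0.34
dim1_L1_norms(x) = [0.41, 0.19]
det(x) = -0.00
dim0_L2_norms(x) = [0.31, 0.14]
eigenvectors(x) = [[0.91, 0.42],[-0.42, 0.91]]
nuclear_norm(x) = 0.34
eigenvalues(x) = [0.34, -0.0]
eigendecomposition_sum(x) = [[0.28, -0.13],[-0.13, 0.06]] + [[-0.0, -0.0], [-0.00, -0.00]]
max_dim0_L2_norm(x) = 0.31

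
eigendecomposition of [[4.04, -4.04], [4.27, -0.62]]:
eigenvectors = [[(0.39+0.58j),0.39-0.58j],[0.72+0.00j,(0.72-0j)]]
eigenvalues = [(1.71+3.44j), (1.71-3.44j)]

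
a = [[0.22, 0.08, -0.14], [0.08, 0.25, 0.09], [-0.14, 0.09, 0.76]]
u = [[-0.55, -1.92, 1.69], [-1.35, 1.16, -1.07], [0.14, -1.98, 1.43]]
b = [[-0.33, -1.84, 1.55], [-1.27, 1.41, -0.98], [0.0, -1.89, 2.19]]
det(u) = 1.08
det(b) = -1.80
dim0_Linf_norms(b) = [1.27, 1.89, 2.19]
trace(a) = 1.23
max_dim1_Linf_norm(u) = 1.98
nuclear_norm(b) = 5.76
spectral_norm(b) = 4.13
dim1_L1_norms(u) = [4.16, 3.58, 3.55]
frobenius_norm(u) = 4.14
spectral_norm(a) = 0.80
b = u + a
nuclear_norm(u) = 5.51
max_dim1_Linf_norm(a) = 0.76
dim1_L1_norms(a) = [0.44, 0.42, 0.99]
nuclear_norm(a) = 1.23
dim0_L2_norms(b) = [1.31, 2.99, 2.86]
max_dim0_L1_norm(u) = 5.06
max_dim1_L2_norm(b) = 2.89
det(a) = 0.03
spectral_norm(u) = 3.88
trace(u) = 2.04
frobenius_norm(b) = 4.34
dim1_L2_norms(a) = [0.27, 0.28, 0.78]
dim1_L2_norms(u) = [2.62, 2.08, 2.45]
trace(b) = 3.27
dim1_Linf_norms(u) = [1.92, 1.35, 1.98]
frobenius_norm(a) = 0.87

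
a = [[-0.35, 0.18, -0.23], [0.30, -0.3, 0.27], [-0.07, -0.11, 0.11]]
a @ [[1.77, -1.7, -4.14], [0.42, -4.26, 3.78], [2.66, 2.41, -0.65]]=[[-1.16,-0.73,2.28], [1.12,1.42,-2.55], [0.12,0.85,-0.20]]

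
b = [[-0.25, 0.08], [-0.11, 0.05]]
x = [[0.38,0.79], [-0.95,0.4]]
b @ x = [[-0.17, -0.17], [-0.09, -0.07]]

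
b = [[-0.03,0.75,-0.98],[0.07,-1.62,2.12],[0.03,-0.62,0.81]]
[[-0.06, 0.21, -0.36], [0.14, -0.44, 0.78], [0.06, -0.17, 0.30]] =b @ [[0.94,-0.02,0.02],[-0.02,0.26,-0.01],[0.02,-0.01,0.36]]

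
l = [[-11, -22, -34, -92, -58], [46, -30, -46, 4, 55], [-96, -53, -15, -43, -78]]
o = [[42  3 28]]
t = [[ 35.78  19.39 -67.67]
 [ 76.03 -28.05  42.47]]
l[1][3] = 4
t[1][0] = 76.03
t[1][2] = 42.47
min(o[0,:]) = 3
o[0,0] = 42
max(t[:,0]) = 76.03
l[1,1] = -30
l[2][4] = -78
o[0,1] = 3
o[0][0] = 42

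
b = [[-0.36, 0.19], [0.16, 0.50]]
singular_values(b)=[0.54, 0.39]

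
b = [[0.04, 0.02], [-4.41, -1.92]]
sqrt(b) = [[0.05j, 0.00-0.01j],[3.05j, 1.4j]]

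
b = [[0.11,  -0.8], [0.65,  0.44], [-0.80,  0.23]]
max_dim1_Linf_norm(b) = 0.8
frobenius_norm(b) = 1.40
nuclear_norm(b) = 1.98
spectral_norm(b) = 1.04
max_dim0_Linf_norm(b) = 0.8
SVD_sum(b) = [[0.05, 0.00], [0.68, 0.05], [-0.78, -0.06]] + [[0.06, -0.80], [-0.03, 0.39], [-0.02, 0.29]]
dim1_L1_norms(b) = [0.91, 1.09, 1.03]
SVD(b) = [[-0.05, 0.86], [-0.66, -0.42], [0.75, -0.31]] @ diag([1.0371288684432147, 0.9409908130485107]) @ [[-1.0, -0.07], [0.07, -1.0]]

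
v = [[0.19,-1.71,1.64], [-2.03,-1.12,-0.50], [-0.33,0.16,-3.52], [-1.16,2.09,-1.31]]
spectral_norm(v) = 4.56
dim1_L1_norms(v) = [3.54, 3.65, 4.01, 4.56]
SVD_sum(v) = [[0.54, -0.90, 1.92],  [-0.12, 0.2, -0.42],  [-0.8, 1.33, -2.84],  [-0.57, 0.94, -2.01]] + [[-0.47, -0.75, -0.22],[-1.08, -1.72, -0.5],[-0.45, -0.72, -0.21],[0.42, 0.66, 0.19]] + [[0.12, -0.06, -0.06], [-0.83, 0.40, 0.42], [0.92, -0.44, -0.47], [-1.01, 0.49, 0.51]]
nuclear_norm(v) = 9.09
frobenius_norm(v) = 5.59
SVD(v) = [[-0.48, -0.36, -0.08], [0.11, -0.81, 0.52], [0.71, -0.34, -0.57], [0.5, 0.31, 0.63]] @ diag([4.556527698036375, 2.5743696276335846, 1.9597133355021727]) @ [[-0.25, 0.41, -0.88], [0.52, 0.82, 0.24], [-0.82, 0.39, 0.41]]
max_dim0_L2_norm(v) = 4.13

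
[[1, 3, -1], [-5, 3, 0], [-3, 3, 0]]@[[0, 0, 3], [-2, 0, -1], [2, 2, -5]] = [[-8, -2, 5], [-6, 0, -18], [-6, 0, -12]]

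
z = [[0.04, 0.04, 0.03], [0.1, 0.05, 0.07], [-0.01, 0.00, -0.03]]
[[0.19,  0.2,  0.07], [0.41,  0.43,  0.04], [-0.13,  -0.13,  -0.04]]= z @ [[0.92,1.22,-2.16],[0.82,0.79,2.28],[3.98,3.85,2.05]]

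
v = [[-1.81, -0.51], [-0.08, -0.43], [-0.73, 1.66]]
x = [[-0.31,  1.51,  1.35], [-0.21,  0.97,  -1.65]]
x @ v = [[-0.55, 1.75],[1.51, -3.05]]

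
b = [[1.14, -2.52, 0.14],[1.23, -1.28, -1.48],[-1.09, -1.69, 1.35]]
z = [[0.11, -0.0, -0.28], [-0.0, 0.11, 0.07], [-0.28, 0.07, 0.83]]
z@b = [[0.43, 0.20, -0.36], [0.06, -0.26, -0.07], [-1.14, -0.79, 0.98]]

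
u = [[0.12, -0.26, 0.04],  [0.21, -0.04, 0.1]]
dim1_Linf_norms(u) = [0.26, 0.21]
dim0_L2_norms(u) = [0.24, 0.26, 0.11]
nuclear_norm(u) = 0.50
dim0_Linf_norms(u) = [0.21, 0.26, 0.1]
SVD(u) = [[-0.82, -0.58],  [-0.58, 0.82]] @ diag([0.33411863951667503, 0.16632719178632865]) @ [[-0.66, 0.7, -0.27], [0.61, 0.71, 0.35]]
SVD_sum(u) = [[0.18,-0.19,0.07], [0.13,-0.14,0.05]] + [[-0.06,-0.07,-0.03],[0.08,0.10,0.05]]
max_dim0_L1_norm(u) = 0.33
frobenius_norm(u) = 0.37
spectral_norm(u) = 0.33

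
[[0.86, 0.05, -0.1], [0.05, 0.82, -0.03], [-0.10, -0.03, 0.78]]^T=[[0.86,0.05,-0.10], [0.05,0.82,-0.03], [-0.10,-0.03,0.78]]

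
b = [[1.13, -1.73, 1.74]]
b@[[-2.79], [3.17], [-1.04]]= [[-10.45]]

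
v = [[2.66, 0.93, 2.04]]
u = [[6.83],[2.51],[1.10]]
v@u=[[22.75]]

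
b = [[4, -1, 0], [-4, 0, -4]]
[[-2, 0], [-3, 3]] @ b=[[-8, 2, 0], [-24, 3, -12]]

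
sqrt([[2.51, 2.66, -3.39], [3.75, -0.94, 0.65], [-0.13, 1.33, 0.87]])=[[1.62+0.46j,0.71-0.73j,-0.95+0.47j], [1.03-0.74j,(0.68+1.16j),0.12-0.75j], [-0.02+0.24j,(0.35-0.38j),(1.12+0.24j)]]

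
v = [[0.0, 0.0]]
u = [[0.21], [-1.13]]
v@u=[[0.00]]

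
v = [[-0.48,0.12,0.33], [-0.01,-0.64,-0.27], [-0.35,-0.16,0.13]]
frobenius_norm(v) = 1.00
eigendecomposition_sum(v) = [[0.00, 0.0, -0.00], [-0.00, -0.00, 0.0], [0.01, 0.00, -0.01]] + [[-0.8, -0.52, 0.24], [0.45, 0.29, -0.14], [-0.40, -0.26, 0.12]] + [[0.31, 0.63, 0.09], [-0.46, -0.93, -0.14], [0.05, 0.1, 0.01]]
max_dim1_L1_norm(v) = 0.93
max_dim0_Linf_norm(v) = 0.64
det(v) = -0.00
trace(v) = -0.99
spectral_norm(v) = 0.77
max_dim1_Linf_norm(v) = 0.64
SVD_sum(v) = [[-0.21, 0.34, 0.27], [0.26, -0.42, -0.33], [-0.05, 0.08, 0.06]] + [[-0.27, -0.22, 0.06],[-0.27, -0.22, 0.06],[-0.30, -0.24, 0.07]] + [[0.00, -0.0, 0.0], [0.00, -0.0, 0.0], [-0.00, 0.0, -0.00]]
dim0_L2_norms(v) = [0.59, 0.67, 0.45]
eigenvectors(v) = [[0.47, 0.80, 0.56], [-0.35, -0.45, -0.82], [0.81, 0.40, 0.09]]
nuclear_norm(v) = 1.41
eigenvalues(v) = [-0.01, -0.38, -0.6]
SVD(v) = [[-0.62, -0.55, -0.56], [0.77, -0.56, -0.30], [-0.15, -0.61, 0.78]] @ diag([0.773983149527633, 0.6342269836774549, 0.002493476023993501]) @ [[0.44, -0.70, -0.56], [0.77, 0.62, -0.17], [-0.47, 0.35, -0.81]]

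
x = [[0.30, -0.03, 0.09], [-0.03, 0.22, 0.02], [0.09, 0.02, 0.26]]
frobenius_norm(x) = 0.47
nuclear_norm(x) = 0.78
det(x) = 0.01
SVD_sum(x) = [[0.23,-0.02,0.18], [-0.02,0.00,-0.02], [0.18,-0.02,0.14]] + [[0.02, -0.06, -0.03], [-0.06, 0.17, 0.09], [-0.03, 0.09, 0.05]] + [[0.05,  0.05,  -0.06], [0.05,  0.05,  -0.06], [-0.06,  -0.06,  0.07]]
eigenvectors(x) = [[-0.79, 0.55, -0.28], [0.07, 0.54, 0.84], [-0.61, -0.64, 0.46]]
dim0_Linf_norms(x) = [0.3, 0.22, 0.26]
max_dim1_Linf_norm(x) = 0.3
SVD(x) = [[-0.79, 0.28, -0.55],[0.07, -0.84, -0.54],[-0.61, -0.46, 0.64]] @ diag([0.3730037717500017, 0.2412156256773951, 0.1657806025726032]) @ [[-0.79,0.07,-0.61], [0.28,-0.84,-0.46], [-0.55,-0.54,0.64]]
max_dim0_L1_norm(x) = 0.42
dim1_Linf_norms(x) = [0.3, 0.22, 0.26]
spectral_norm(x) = 0.37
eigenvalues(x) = [0.37, 0.17, 0.24]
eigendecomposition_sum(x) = [[0.23, -0.02, 0.18], [-0.02, 0.0, -0.02], [0.18, -0.02, 0.14]] + [[0.05,  0.05,  -0.06],[0.05,  0.05,  -0.06],[-0.06,  -0.06,  0.07]] + [[0.02,-0.06,-0.03], [-0.06,0.17,0.09], [-0.03,0.09,0.05]]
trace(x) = 0.78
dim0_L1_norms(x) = [0.42, 0.27, 0.37]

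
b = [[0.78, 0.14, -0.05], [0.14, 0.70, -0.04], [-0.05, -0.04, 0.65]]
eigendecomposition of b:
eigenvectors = [[0.77, 0.59, 0.22], [0.58, -0.8, 0.11], [-0.25, -0.04, 0.97]]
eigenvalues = [0.9, 0.59, 0.63]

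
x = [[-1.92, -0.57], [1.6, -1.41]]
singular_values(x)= [2.56, 1.41]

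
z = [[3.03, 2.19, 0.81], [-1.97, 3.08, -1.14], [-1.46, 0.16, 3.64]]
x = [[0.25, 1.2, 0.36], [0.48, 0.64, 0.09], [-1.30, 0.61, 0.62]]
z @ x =[[0.76, 5.53, 1.79], [2.47, -1.09, -1.14], [-5.02, 0.57, 1.75]]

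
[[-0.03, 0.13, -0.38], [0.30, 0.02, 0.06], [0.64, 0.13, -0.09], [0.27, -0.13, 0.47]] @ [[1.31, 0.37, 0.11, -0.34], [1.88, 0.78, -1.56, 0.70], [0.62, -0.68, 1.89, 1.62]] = [[-0.03, 0.35, -0.92, -0.51], [0.47, 0.09, 0.12, 0.01], [1.03, 0.40, -0.3, -0.27], [0.4, -0.32, 1.12, 0.58]]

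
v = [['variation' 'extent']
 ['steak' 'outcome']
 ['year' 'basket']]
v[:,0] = ['variation', 'steak', 'year']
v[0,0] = 'variation'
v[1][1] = 'outcome'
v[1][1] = 'outcome'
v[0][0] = 'variation'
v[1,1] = 'outcome'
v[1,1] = 'outcome'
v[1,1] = 'outcome'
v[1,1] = 'outcome'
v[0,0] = 'variation'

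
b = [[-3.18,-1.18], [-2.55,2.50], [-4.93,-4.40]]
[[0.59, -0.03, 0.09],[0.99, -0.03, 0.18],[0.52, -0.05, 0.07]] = b @ [[-0.24,0.01,-0.04],[0.15,-0.00,0.03]]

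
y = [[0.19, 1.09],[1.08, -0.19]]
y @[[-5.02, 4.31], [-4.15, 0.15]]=[[-5.48, 0.98], [-4.63, 4.63]]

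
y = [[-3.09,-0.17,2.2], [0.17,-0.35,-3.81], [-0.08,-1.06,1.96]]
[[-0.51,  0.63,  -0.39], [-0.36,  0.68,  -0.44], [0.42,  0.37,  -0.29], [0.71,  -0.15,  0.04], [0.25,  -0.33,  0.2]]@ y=[[1.71,  0.28,  -4.29], [1.26,  0.29,  -4.25], [-1.21,  0.11,  -1.05], [-2.22,  -0.11,  2.21], [-0.84,  -0.14,  2.2]]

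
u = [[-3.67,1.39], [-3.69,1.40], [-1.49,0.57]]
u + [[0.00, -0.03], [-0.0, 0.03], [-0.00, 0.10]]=[[-3.67, 1.36], [-3.69, 1.43], [-1.49, 0.67]]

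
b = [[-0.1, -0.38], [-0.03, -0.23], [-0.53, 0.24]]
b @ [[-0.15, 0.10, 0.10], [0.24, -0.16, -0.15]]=[[-0.08, 0.05, 0.05], [-0.05, 0.03, 0.03], [0.14, -0.09, -0.09]]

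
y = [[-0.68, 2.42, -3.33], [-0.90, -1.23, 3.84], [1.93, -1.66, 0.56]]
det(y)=2.408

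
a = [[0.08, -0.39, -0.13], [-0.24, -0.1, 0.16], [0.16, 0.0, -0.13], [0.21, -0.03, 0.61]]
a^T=[[0.08, -0.24, 0.16, 0.21], [-0.39, -0.10, 0.00, -0.03], [-0.13, 0.16, -0.13, 0.61]]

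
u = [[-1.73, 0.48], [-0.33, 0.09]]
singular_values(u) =[1.83, 0.0]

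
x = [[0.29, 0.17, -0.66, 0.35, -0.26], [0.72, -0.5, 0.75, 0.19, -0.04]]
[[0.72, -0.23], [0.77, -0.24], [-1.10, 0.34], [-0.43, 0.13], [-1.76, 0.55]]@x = [[0.04, 0.24, -0.65, 0.21, -0.18], [0.05, 0.25, -0.69, 0.22, -0.19], [-0.07, -0.36, 0.98, -0.32, 0.27], [-0.03, -0.14, 0.38, -0.13, 0.11], [-0.11, -0.57, 1.57, -0.51, 0.44]]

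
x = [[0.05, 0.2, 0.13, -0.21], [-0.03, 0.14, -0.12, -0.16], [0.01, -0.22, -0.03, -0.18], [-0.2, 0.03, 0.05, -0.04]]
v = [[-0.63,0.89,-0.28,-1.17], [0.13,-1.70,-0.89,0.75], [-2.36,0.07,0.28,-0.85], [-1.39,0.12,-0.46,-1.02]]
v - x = [[-0.68, 0.69, -0.41, -0.96], [0.16, -1.84, -0.77, 0.91], [-2.37, 0.29, 0.31, -0.67], [-1.19, 0.09, -0.51, -0.98]]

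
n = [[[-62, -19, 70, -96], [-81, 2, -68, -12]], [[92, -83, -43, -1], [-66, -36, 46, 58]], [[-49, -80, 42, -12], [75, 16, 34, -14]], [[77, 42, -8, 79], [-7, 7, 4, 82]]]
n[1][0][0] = 92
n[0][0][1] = -19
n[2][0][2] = 42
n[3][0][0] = 77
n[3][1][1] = 7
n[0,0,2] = 70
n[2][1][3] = -14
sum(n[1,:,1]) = -119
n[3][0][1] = 42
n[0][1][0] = -81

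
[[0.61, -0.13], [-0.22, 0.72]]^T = [[0.61, -0.22], [-0.13, 0.72]]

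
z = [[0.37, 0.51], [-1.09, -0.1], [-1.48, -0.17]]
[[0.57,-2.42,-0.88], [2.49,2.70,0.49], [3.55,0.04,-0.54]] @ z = [[4.15, 0.68], [-2.75, 0.92], [2.07, 1.90]]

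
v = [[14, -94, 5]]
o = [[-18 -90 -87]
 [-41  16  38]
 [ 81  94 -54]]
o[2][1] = 94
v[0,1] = -94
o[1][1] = 16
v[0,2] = 5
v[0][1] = -94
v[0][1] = -94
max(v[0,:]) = 14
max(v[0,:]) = 14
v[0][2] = 5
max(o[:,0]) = 81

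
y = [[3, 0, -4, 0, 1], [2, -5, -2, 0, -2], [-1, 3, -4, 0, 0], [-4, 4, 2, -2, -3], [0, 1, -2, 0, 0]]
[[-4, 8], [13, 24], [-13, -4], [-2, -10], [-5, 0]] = y @ [[0, 0], [-3, -4], [1, -2], [-4, -5], [0, 0]]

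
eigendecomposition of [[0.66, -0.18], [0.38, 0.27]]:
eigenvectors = [[0.42+0.38j,0.42-0.38j], [0.82+0.00j,0.82-0.00j]]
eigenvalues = [(0.46+0.17j), (0.46-0.17j)]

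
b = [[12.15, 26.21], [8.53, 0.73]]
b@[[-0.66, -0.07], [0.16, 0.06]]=[[-3.83, 0.72], [-5.51, -0.55]]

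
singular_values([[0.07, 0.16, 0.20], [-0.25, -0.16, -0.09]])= [0.38, 0.14]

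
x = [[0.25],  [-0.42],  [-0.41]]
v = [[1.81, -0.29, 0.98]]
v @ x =[[0.17]]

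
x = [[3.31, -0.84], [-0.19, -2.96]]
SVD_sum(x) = [[2.59, -1.85], [1.27, -0.91]] + [[0.72, 1.01], [-1.46, -2.05]]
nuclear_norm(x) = 6.35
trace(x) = 0.35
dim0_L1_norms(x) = [3.5, 3.8]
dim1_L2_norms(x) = [3.41, 2.97]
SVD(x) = [[-0.9, -0.44], [-0.44, 0.90]] @ diag([3.5461396195712047, 2.8078984665595352]) @ [[-0.81, 0.58],[-0.58, -0.81]]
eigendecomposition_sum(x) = [[3.32, -0.44], [-0.10, 0.01]] + [[-0.01,-0.40],[-0.09,-2.97]]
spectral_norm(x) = 3.55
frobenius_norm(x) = 4.52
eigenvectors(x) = [[1.00, 0.13],[-0.03, 0.99]]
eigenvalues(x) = [3.34, -2.99]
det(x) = -9.96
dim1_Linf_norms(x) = [3.31, 2.96]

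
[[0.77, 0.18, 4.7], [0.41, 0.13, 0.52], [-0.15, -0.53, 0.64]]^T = [[0.77, 0.41, -0.15], [0.18, 0.13, -0.53], [4.7, 0.52, 0.64]]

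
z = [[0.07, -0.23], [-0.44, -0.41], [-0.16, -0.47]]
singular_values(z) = [0.77, 0.26]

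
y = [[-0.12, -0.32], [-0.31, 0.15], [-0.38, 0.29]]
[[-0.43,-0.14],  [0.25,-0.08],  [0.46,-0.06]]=y@ [[-0.14, 0.39], [1.41, 0.3]]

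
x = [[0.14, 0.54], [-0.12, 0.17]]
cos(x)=[[1.02, -0.08], [0.02, 1.02]]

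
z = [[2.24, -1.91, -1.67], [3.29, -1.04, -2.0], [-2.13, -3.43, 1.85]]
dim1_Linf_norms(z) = [2.24, 3.29, 3.43]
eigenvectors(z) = [[-0.25+0.00j, (0.56+0.03j), 0.56-0.03j], [-0.47+0.00j, (0.21-0.25j), 0.21+0.25j], [(0.85+0j), 0.76+0.00j, (0.76-0j)]]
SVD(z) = [[-0.5, -0.48, 0.72], [-0.69, -0.28, -0.67], [0.52, -0.83, -0.19]] @ diag([5.5173950384926, 4.069741378831285, 0.283120290063579]) @ [[-0.82, -0.02, 0.58],[-0.06, 1.00, -0.04],[-0.57, -0.07, -0.82]]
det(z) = 6.36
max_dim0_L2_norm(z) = 4.51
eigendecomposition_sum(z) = [[(1.11-0j), 0.16+0.00j, -0.87+0.00j], [2.08-0.00j, (0.29+0j), (-1.62+0j)], [(-3.8+0j), -0.53+0.00j, 2.95-0.00j]] + [[0.56+0.90j, (-1.03-0.69j), -0.40-0.12j], [(0.6+0.04j), (-0.67+0.24j), -0.19+0.15j], [0.83+1.16j, -1.45-0.85j, -0.55-0.12j]] + [[0.56-0.90j, (-1.03+0.69j), -0.40+0.12j],[(0.6-0.04j), (-0.67-0.24j), (-0.19-0.15j)],[(0.83-1.16j), (-1.45+0.85j), (-0.55+0.12j)]]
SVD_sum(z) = [[2.25, 0.06, -1.59], [3.12, 0.08, -2.2], [-2.35, -0.06, 1.66]] + [[0.11,-1.96,0.08], [0.06,-1.13,0.05], [0.19,-3.37,0.14]] + [[-0.12,-0.01,-0.17], [0.11,0.01,0.15], [0.03,0.00,0.04]]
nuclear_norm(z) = 9.87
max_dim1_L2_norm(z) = 4.44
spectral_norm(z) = 5.52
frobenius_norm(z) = 6.86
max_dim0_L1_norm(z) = 7.66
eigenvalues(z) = [(4.36+0j), (-0.65+1.02j), (-0.65-1.02j)]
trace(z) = 3.05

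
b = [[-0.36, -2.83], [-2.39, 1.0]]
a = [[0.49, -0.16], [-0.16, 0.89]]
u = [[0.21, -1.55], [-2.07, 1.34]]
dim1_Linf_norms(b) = [2.83, 2.39]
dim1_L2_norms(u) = [1.56, 2.47]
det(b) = -7.12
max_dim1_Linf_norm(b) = 2.83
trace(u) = 1.55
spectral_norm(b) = 3.09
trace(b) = 0.64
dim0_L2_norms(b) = [2.42, 3.0]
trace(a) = 1.38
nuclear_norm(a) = 1.38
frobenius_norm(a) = 1.04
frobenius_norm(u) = 2.92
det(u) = -2.93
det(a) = 0.41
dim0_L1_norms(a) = [0.65, 1.05]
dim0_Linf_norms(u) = [2.07, 1.55]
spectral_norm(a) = 0.95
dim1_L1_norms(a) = [0.65, 1.05]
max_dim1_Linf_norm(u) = 2.07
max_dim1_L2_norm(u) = 2.47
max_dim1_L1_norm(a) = 1.05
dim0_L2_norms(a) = [0.52, 0.9]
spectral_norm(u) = 2.71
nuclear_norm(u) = 3.79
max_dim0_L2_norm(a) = 0.9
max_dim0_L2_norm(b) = 3.0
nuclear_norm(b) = 5.39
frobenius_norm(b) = 3.85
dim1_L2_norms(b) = [2.85, 2.59]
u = a @ b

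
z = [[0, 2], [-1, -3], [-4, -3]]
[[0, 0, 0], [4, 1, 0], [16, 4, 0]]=z @ [[-4, -1, 0], [0, 0, 0]]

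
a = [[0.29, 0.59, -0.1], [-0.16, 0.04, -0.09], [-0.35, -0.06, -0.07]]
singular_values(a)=[0.7, 0.34, 0.03]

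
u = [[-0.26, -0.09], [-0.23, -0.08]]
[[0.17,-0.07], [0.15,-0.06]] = u@[[-1.27, 0.52], [1.77, -0.73]]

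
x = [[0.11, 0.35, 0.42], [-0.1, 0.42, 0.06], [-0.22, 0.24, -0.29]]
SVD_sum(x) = [[0.02, 0.44, 0.29], [0.01, 0.31, 0.21], [0.0, 0.03, 0.02]] + [[0.09, -0.09, 0.13], [-0.11, 0.11, -0.15], [-0.22, 0.21, -0.31]] + [[0.0,0.0,-0.0], [-0.00,-0.00,0.0], [0.00,0.0,-0.0]]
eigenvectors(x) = [[0.82, -0.89, -0.89], [0.24, -0.35, -0.41], [-0.52, 0.28, 0.21]]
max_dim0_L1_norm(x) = 1.01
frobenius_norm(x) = 0.83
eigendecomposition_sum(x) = [[0.17,  -0.25,  0.24],[0.05,  -0.07,  0.07],[-0.11,  0.16,  -0.15]] + [[1.60, -2.81, 1.24], [0.62, -1.1, 0.48], [-0.50, 0.88, -0.39]] + [[-1.66, 3.41, -1.06], [-0.77, 1.59, -0.49], [0.39, -0.79, 0.25]]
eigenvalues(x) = [-0.05, 0.12, 0.18]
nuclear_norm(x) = 1.17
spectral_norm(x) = 0.65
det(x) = -0.00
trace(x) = 0.24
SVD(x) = [[-0.81, 0.35, 0.47], [-0.58, -0.42, -0.70], [-0.05, -0.84, 0.54]] @ diag([0.650470187123563, 0.5176671592317834, 0.0030410386930271953]) @ [[-0.03, -0.83, -0.56], [0.51, -0.49, 0.70], [0.86, 0.26, -0.44]]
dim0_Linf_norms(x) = [0.22, 0.42, 0.42]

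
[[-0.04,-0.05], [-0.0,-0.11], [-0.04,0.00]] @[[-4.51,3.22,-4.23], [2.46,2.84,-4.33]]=[[0.06, -0.27, 0.39], [-0.27, -0.31, 0.48], [0.18, -0.13, 0.17]]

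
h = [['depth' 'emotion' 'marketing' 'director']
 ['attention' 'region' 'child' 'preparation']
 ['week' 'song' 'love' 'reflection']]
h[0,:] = ['depth', 'emotion', 'marketing', 'director']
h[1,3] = 'preparation'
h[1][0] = 'attention'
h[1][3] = 'preparation'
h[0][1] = 'emotion'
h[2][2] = 'love'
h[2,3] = 'reflection'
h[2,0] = 'week'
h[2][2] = 'love'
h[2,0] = 'week'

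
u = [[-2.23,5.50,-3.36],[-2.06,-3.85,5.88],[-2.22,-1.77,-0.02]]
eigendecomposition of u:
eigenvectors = [[0.02-0.60j, 0.02+0.60j, (0.91+0j)], [(0.67+0j), 0.67-0.00j, -0.20+0.00j], [0.37+0.25j, 0.37-0.25j, 0.35+0.00j]]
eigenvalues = [(-0.67+4.02j), (-0.67-4.02j), (-4.76+0j)]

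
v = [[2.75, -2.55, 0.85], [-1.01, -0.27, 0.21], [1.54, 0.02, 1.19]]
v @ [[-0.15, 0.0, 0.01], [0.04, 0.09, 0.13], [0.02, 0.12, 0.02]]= [[-0.50, -0.13, -0.29], [0.14, 0.0, -0.04], [-0.21, 0.14, 0.04]]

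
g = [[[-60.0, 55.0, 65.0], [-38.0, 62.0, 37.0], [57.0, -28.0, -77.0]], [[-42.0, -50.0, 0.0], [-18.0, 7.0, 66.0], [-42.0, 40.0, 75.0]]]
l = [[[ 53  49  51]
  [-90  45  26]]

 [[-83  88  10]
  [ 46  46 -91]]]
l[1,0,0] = -83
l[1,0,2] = 10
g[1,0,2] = 0.0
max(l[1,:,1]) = 88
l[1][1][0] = 46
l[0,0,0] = 53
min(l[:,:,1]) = 45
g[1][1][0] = -18.0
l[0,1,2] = 26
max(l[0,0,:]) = 53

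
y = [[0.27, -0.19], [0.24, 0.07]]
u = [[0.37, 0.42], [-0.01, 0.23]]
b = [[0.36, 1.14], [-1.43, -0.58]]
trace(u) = 0.60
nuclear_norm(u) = 0.74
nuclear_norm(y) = 0.55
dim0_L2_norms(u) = [0.37, 0.48]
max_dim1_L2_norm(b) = 1.54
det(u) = 0.09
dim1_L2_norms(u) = [0.56, 0.23]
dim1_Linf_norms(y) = [0.27, 0.24]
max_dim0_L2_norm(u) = 0.48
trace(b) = -0.22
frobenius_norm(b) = 1.95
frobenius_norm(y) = 0.41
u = y @ b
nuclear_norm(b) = 2.58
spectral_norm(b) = 1.78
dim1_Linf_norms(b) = [1.14, 1.43]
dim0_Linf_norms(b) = [1.43, 1.14]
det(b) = 1.42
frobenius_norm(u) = 0.61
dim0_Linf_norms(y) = [0.27, 0.19]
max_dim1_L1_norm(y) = 0.46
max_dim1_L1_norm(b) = 2.01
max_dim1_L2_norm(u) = 0.56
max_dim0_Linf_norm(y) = 0.27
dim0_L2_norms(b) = [1.47, 1.28]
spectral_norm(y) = 0.38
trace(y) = 0.34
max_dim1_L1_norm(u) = 0.79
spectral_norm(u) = 0.59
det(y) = 0.06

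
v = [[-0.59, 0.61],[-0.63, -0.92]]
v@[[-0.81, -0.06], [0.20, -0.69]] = [[0.60,-0.39], [0.33,0.67]]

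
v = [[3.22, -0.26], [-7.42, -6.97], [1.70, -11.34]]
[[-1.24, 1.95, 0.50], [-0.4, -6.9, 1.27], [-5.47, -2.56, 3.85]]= v@[[-0.35, 0.63, 0.13], [0.43, 0.32, -0.32]]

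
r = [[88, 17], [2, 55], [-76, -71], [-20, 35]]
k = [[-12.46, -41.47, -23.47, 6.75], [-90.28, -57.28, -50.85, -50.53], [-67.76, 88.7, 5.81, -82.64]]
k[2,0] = -67.76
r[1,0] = 2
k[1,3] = -50.53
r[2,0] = -76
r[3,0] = -20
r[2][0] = -76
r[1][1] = 55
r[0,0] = 88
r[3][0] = -20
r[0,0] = 88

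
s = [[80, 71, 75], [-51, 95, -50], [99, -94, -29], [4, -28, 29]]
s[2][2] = -29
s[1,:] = [-51, 95, -50]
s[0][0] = 80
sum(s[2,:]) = -24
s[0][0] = 80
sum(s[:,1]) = 44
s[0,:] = [80, 71, 75]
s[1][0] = -51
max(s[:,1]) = 95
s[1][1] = 95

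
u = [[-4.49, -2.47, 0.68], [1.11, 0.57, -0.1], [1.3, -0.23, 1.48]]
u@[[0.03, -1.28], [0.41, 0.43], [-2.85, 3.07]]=[[-3.09,6.77], [0.55,-1.48], [-4.27,2.78]]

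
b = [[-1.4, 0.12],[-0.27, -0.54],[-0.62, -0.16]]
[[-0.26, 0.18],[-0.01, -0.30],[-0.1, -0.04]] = b @[[0.18, -0.08], [-0.08, 0.59]]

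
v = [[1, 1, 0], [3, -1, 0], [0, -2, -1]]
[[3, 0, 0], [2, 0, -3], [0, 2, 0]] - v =[[2, -1, 0], [-1, 1, -3], [0, 4, 1]]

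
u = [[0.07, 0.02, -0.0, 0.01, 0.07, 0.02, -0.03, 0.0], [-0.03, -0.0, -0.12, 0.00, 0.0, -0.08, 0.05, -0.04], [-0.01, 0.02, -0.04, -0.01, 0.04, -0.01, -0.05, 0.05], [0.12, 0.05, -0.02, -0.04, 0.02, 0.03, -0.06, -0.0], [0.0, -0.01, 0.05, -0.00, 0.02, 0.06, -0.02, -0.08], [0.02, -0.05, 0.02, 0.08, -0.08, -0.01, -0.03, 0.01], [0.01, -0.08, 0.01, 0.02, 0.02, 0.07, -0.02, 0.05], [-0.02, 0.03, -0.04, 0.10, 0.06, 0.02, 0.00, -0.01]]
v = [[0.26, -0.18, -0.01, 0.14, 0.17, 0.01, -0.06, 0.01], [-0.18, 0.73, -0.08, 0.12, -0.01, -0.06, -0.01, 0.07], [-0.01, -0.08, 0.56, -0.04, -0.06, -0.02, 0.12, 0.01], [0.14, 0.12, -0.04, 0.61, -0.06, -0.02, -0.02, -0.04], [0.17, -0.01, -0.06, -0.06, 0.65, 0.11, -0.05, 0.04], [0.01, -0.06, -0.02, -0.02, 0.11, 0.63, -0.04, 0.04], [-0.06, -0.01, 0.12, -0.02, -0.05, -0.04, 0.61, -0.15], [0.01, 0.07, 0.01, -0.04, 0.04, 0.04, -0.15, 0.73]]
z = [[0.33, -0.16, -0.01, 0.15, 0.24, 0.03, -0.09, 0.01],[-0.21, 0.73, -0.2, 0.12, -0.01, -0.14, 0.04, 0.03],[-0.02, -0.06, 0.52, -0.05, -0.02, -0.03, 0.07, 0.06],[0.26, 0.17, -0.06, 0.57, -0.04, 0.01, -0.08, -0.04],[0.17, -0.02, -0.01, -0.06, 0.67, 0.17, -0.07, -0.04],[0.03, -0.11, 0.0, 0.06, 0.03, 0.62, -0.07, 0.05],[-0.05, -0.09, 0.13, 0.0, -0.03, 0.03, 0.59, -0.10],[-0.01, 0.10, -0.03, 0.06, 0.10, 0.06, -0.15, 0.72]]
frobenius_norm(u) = 0.36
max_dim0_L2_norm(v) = 0.77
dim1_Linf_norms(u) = [0.07, 0.12, 0.05, 0.12, 0.08, 0.08, 0.08, 0.1]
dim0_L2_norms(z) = [0.5, 0.79, 0.58, 0.61, 0.72, 0.66, 0.63, 0.73]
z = u + v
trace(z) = 4.75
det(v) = 0.00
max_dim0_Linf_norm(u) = 0.12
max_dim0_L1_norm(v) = 1.26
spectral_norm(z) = 0.96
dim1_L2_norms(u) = [0.11, 0.16, 0.09, 0.15, 0.12, 0.13, 0.12, 0.13]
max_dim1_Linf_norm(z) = 0.73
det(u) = 0.00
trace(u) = -0.03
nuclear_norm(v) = 4.78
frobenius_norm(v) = 1.84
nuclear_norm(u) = 0.92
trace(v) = 4.78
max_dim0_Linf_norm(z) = 0.73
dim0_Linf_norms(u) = [0.12, 0.08, 0.12, 0.1, 0.08, 0.08, 0.06, 0.08]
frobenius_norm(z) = 1.87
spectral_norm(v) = 0.93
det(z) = 0.00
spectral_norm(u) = 0.21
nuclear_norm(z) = 4.81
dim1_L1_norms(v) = [0.84, 1.26, 0.9, 1.05, 1.15, 0.93, 1.06, 1.09]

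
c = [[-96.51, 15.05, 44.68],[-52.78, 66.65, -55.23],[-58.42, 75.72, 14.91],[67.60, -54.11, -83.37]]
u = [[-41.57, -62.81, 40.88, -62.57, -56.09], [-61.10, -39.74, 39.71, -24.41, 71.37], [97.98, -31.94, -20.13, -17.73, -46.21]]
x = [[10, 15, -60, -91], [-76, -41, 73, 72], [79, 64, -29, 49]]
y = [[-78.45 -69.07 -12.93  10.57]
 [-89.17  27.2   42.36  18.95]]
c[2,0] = -58.42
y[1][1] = 27.2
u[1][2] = 39.71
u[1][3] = -24.41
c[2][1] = 75.72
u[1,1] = -39.74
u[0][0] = -41.57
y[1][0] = -89.17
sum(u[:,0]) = -4.689999999999998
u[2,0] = 97.98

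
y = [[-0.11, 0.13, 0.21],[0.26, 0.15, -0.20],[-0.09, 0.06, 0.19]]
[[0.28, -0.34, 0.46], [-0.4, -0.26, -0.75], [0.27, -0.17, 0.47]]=y @ [[-0.23,0.29,-0.37], [-0.33,-2.29,-0.93], [1.44,-0.04,2.58]]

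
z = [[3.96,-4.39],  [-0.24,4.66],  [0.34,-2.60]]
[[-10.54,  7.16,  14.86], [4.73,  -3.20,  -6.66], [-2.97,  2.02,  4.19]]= z@[[-1.63, 1.11, 2.3], [0.93, -0.63, -1.31]]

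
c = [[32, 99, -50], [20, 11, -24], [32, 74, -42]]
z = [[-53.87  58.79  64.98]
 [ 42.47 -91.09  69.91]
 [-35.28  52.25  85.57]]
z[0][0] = -53.87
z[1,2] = 69.91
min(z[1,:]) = -91.09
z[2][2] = 85.57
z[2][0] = -35.28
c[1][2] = -24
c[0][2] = -50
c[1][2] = -24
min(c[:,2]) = -50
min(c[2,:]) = -42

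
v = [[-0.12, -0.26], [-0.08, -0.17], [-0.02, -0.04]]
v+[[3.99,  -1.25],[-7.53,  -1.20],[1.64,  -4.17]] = [[3.87,-1.51], [-7.61,-1.37], [1.62,-4.21]]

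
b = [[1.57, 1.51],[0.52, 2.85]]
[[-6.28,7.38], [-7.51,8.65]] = b@[[-1.78, 2.16], [-2.31, 2.64]]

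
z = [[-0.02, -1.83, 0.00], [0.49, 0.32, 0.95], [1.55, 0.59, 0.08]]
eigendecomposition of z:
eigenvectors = [[(-0.63+0j), (-0.63-0j), -0.52+0.00j],[(0.27+0.43j), (0.27-0.43j), -0.33+0.00j],[-0.12+0.58j, (-0.12-0.58j), (0.79+0j)]]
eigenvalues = [(0.78+1.26j), (0.78-1.26j), (-1.18+0j)]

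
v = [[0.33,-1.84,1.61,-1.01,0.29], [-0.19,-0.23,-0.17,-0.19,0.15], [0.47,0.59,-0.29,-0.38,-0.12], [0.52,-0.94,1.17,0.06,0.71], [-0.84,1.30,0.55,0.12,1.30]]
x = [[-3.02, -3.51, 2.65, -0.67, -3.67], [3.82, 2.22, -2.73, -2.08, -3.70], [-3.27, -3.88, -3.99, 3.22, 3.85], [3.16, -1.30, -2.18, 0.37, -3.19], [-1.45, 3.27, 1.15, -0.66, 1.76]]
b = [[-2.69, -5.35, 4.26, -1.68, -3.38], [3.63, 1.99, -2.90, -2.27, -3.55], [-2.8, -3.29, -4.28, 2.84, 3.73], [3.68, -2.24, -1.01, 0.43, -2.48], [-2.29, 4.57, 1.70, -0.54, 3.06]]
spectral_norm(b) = 9.47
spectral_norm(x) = 9.82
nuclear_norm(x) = 26.49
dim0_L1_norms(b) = [15.09, 17.44, 14.15, 7.76, 16.2]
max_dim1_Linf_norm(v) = 1.84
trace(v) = 1.17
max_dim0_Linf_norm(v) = 1.84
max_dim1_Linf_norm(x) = 3.99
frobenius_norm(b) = 15.33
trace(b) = -1.49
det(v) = 1.21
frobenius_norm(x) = 14.09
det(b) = -288.00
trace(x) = -2.66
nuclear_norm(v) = 7.09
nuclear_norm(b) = 28.84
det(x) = 584.16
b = v + x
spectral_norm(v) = 3.17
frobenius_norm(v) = 3.95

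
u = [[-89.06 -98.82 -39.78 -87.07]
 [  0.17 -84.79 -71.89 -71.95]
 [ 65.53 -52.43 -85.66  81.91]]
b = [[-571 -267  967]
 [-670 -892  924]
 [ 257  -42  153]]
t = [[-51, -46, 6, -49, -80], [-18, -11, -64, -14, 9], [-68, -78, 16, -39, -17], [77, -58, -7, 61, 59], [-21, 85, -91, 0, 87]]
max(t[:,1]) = 85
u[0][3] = -87.07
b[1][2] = 924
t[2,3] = -39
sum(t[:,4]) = 58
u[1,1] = -84.79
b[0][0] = -571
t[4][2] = -91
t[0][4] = -80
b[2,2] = 153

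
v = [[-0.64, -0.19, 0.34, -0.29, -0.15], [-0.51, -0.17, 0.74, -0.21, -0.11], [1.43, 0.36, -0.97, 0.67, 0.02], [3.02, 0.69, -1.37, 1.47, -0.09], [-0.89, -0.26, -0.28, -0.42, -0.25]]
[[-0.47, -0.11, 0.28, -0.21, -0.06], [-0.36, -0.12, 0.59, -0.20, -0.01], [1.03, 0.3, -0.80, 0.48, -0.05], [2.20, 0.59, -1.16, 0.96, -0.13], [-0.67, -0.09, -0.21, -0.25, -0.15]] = v @[[0.61, 0.05, 0.02, 0.24, 0.03], [0.05, 0.44, -0.06, 0.02, -0.23], [0.02, -0.06, 0.79, -0.06, 0.05], [0.24, 0.02, -0.06, 0.10, 0.04], [0.03, -0.23, 0.05, 0.04, 0.6]]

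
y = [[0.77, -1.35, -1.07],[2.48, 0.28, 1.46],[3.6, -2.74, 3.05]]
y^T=[[0.77, 2.48, 3.60], [-1.35, 0.28, -2.74], [-1.07, 1.46, 3.05]]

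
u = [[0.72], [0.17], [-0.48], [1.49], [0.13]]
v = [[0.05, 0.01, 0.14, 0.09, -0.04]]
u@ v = [[0.04, 0.01, 0.10, 0.06, -0.03], [0.01, 0.0, 0.02, 0.02, -0.01], [-0.02, -0.0, -0.07, -0.04, 0.02], [0.07, 0.01, 0.21, 0.13, -0.06], [0.01, 0.00, 0.02, 0.01, -0.01]]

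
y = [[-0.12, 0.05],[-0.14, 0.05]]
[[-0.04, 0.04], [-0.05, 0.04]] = y @ [[0.32, -0.05], [-0.05, 0.65]]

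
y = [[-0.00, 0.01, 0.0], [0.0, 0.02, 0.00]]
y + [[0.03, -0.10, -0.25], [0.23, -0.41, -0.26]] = [[0.03, -0.09, -0.25],[0.23, -0.39, -0.26]]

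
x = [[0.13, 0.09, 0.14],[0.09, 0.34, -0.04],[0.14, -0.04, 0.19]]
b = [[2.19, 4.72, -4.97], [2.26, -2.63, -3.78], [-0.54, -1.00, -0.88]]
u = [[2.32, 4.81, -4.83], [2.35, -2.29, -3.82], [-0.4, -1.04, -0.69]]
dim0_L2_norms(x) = [0.21, 0.35, 0.24]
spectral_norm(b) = 7.49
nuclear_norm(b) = 13.25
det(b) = 34.10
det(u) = 25.83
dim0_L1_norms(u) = [5.07, 8.14, 9.34]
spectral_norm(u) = 7.56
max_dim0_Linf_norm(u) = 4.83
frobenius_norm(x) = 0.48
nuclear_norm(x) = 0.68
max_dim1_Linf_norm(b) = 4.97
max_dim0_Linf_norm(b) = 4.97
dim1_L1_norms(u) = [11.96, 8.46, 2.13]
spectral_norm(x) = 0.37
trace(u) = -0.66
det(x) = -0.00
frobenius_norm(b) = 8.95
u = b + x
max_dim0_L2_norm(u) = 6.2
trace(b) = -1.32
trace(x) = 0.66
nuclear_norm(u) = 12.91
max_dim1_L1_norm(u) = 11.96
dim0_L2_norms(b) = [3.19, 5.5, 6.31]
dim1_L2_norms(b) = [7.2, 5.13, 1.44]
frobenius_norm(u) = 8.88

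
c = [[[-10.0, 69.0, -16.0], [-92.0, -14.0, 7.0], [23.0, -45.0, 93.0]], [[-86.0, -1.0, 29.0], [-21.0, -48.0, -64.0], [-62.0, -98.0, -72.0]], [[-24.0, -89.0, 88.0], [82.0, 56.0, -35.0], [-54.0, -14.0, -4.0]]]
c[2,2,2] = -4.0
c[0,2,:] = [23.0, -45.0, 93.0]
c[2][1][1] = 56.0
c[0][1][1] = -14.0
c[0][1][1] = -14.0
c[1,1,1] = -48.0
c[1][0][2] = 29.0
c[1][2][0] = -62.0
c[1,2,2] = -72.0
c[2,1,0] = 82.0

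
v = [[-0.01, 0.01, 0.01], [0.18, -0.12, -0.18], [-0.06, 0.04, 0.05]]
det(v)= 0.000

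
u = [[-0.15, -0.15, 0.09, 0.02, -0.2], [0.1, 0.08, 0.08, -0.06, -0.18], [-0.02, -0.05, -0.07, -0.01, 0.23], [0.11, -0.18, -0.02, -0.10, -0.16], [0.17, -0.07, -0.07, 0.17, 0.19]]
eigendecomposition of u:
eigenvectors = [[0.49+0.00j,  0.49-0.00j,  (0.45+0j),  (0.09+0j),  0.05+0.00j], [0.15-0.37j,  0.15+0.37j,  (-0.22+0j),  (-0.28+0j),  -0.49+0.00j], [-0.14+0.39j,  -0.14-0.39j,  (-0.23+0j),  0.82+0.00j,  (0.65+0j)], [0.40-0.26j,  (0.4+0.26j),  (-0.83+0j),  -0.17+0.00j,  -0.05+0.00j], [(-0.38-0.23j),  (-0.38+0.23j),  (0.08+0j),  0.46+0.00j,  0.58+0.00j]]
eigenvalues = [(-0.05+0.27j), (-0.05-0.27j), (-0.2+0j), (0.08+0j), (0.17+0j)]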